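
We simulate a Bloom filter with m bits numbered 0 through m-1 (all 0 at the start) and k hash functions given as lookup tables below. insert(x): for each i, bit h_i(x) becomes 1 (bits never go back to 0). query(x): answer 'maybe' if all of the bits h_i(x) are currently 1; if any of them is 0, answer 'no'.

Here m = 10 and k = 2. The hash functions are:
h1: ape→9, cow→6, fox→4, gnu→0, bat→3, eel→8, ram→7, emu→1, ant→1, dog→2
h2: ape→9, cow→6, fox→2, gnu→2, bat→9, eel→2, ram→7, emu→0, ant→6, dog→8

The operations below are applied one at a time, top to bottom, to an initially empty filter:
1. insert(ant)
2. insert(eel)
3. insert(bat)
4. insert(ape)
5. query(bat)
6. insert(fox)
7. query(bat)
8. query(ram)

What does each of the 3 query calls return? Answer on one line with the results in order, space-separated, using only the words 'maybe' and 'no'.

Start: bits=0000000000
Op 1: insert ant -> sets bits 1 6 -> bits=0100001000
Op 2: insert eel -> sets bits 2 8 -> bits=0110001010
Op 3: insert bat -> sets bits 3 9 -> bits=0111001011
Op 4: insert ape -> sets bits 9 -> bits=0111001011
Op 5: query bat -> checks bit3=1, bit9=1 (all 1) -> maybe
Op 6: insert fox -> sets bits 2 4 -> bits=0111101011
Op 7: query bat -> checks bit3=1, bit9=1 (all 1) -> maybe
Op 8: query ram -> checks bit7=0 (has a 0) -> no
Query results in order: maybe maybe no

Answer: maybe maybe no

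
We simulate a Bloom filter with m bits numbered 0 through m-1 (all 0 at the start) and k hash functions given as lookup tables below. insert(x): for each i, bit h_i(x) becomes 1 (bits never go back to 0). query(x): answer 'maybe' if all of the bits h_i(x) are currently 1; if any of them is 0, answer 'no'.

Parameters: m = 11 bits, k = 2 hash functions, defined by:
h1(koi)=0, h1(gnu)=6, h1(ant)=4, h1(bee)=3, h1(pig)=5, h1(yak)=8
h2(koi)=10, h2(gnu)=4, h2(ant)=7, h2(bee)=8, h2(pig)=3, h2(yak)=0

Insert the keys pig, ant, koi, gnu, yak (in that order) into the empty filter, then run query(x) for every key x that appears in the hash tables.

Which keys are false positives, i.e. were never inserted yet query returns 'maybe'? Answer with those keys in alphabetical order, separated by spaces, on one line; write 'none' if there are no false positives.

Start: bits=00000000000
After insert 'pig': sets bits 3 5 -> bits=00010100000
After insert 'ant': sets bits 4 7 -> bits=00011101000
After insert 'koi': sets bits 0 10 -> bits=10011101001
After insert 'gnu': sets bits 4 6 -> bits=10011111001
After insert 'yak': sets bits 0 8 -> bits=10011111101
Not inserted: bee — query each against bits=10011111101:
query bee: checks bit3=1, bit8=1 (all 1) -> maybe => FALSE POSITIVE
False positives (alphabetical): bee

Answer: bee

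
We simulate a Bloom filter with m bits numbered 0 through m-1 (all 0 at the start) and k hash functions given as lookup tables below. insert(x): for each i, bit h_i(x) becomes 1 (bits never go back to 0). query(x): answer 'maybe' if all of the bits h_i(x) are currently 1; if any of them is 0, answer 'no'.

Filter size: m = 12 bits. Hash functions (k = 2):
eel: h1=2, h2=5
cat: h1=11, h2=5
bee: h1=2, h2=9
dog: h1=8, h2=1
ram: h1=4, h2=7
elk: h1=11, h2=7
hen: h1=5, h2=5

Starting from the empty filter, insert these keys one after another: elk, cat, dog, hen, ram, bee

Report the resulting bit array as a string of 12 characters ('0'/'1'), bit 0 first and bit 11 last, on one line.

Start: bits=000000000000
After insert 'elk': sets bits 7 11 -> bits=000000010001
After insert 'cat': sets bits 5 11 -> bits=000001010001
After insert 'dog': sets bits 1 8 -> bits=010001011001
After insert 'hen': sets bits 5 -> bits=010001011001
After insert 'ram': sets bits 4 7 -> bits=010011011001
After insert 'bee': sets bits 2 9 -> bits=011011011101

Answer: 011011011101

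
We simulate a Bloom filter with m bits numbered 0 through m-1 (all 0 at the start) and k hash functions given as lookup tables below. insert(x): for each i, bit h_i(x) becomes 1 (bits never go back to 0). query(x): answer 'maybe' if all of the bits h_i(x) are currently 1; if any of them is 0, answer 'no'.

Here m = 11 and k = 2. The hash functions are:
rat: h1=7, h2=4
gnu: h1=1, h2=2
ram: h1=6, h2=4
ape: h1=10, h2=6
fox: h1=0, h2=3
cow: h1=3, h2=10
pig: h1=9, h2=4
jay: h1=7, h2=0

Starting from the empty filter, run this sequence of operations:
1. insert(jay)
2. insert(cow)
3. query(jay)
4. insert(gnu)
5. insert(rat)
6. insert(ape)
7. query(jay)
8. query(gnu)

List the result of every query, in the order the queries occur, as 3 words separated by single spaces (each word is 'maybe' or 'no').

Start: bits=00000000000
Op 1: insert jay -> sets bits 0 7 -> bits=10000001000
Op 2: insert cow -> sets bits 3 10 -> bits=10010001001
Op 3: query jay -> checks bit0=1, bit7=1 (all 1) -> maybe
Op 4: insert gnu -> sets bits 1 2 -> bits=11110001001
Op 5: insert rat -> sets bits 4 7 -> bits=11111001001
Op 6: insert ape -> sets bits 6 10 -> bits=11111011001
Op 7: query jay -> checks bit0=1, bit7=1 (all 1) -> maybe
Op 8: query gnu -> checks bit1=1, bit2=1 (all 1) -> maybe
Query results in order: maybe maybe maybe

Answer: maybe maybe maybe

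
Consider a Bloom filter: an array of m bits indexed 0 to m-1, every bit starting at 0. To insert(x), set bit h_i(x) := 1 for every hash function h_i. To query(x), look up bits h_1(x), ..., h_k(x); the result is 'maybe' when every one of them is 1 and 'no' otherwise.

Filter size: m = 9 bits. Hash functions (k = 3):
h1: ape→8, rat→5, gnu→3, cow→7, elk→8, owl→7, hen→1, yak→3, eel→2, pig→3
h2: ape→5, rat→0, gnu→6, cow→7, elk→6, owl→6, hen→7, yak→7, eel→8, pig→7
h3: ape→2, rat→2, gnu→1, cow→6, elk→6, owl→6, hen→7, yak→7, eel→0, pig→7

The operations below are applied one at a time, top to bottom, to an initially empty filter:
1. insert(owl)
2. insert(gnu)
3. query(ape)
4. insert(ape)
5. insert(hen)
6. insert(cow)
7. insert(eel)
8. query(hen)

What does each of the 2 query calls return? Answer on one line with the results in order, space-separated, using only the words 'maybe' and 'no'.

Start: bits=000000000
Op 1: insert owl -> sets bits 6 7 -> bits=000000110
Op 2: insert gnu -> sets bits 1 3 6 -> bits=010100110
Op 3: query ape -> checks bit2=0, bit5=0, bit8=0 (has a 0) -> no
Op 4: insert ape -> sets bits 2 5 8 -> bits=011101111
Op 5: insert hen -> sets bits 1 7 -> bits=011101111
Op 6: insert cow -> sets bits 6 7 -> bits=011101111
Op 7: insert eel -> sets bits 0 2 8 -> bits=111101111
Op 8: query hen -> checks bit1=1, bit7=1 (all 1) -> maybe
Query results in order: no maybe

Answer: no maybe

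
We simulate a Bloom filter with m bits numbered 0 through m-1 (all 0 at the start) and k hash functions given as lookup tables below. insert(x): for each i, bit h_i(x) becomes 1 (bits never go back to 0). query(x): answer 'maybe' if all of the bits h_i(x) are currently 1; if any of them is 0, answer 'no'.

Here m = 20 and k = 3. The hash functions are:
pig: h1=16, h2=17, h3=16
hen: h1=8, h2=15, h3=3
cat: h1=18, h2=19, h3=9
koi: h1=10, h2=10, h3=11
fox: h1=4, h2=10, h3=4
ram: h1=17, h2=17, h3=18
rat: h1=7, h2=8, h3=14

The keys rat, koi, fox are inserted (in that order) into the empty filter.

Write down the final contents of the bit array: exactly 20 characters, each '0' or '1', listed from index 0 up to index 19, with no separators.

Start: bits=00000000000000000000
After insert 'rat': sets bits 7 8 14 -> bits=00000001100000100000
After insert 'koi': sets bits 10 11 -> bits=00000001101100100000
After insert 'fox': sets bits 4 10 -> bits=00001001101100100000

Answer: 00001001101100100000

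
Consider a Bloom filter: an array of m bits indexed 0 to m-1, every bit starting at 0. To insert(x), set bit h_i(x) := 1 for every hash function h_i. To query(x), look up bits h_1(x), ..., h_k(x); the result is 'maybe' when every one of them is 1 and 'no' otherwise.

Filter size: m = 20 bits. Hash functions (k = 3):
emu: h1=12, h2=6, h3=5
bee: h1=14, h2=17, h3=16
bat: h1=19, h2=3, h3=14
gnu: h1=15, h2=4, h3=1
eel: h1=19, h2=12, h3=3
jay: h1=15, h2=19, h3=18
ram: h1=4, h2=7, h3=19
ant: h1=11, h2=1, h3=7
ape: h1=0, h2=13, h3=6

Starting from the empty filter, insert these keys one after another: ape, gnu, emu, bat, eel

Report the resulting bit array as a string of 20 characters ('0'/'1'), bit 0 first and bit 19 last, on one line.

Start: bits=00000000000000000000
After insert 'ape': sets bits 0 6 13 -> bits=10000010000001000000
After insert 'gnu': sets bits 1 4 15 -> bits=11001010000001010000
After insert 'emu': sets bits 5 6 12 -> bits=11001110000011010000
After insert 'bat': sets bits 3 14 19 -> bits=11011110000011110001
After insert 'eel': sets bits 3 12 19 -> bits=11011110000011110001

Answer: 11011110000011110001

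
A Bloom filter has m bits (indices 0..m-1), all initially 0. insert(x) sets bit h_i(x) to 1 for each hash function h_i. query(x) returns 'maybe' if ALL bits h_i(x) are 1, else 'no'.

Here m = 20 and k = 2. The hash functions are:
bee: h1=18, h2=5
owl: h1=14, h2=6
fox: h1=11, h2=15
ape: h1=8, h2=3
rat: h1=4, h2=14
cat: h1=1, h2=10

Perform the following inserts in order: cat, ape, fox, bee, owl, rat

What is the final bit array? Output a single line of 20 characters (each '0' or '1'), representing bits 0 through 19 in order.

Start: bits=00000000000000000000
After insert 'cat': sets bits 1 10 -> bits=01000000001000000000
After insert 'ape': sets bits 3 8 -> bits=01010000101000000000
After insert 'fox': sets bits 11 15 -> bits=01010000101100010000
After insert 'bee': sets bits 5 18 -> bits=01010100101100010010
After insert 'owl': sets bits 6 14 -> bits=01010110101100110010
After insert 'rat': sets bits 4 14 -> bits=01011110101100110010

Answer: 01011110101100110010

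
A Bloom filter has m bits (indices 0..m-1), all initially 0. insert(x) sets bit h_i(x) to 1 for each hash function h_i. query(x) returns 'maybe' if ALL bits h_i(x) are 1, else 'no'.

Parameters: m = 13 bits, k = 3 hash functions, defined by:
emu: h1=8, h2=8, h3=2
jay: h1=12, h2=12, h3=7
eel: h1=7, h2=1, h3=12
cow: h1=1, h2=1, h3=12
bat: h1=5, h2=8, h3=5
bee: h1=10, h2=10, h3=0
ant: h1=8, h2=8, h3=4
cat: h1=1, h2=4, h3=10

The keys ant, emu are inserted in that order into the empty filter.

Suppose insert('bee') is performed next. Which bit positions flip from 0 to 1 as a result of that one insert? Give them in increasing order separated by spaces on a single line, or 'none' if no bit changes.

Answer: 0 10

Derivation:
Start: bits=0000000000000
After insert 'ant': sets bits 4 8 -> bits=0000100010000
After insert 'emu': sets bits 2 8 -> bits=0010100010000
insert 'bee' would touch bits 0 10; currently bit0=0, bit10=0
Bits that are 0 among those (would change 0->1): 0 10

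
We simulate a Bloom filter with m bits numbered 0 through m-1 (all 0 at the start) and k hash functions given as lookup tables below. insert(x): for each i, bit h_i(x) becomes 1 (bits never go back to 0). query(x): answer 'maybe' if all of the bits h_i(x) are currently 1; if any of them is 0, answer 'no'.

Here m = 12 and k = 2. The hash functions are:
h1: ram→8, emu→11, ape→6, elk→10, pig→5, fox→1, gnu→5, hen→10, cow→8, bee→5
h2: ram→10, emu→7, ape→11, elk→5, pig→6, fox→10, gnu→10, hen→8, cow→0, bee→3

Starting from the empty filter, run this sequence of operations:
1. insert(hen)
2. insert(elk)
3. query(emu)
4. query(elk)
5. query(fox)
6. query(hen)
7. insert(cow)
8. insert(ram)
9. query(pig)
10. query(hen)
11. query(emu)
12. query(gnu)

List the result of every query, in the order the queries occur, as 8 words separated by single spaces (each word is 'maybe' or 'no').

Answer: no maybe no maybe no maybe no maybe

Derivation:
Start: bits=000000000000
Op 1: insert hen -> sets bits 8 10 -> bits=000000001010
Op 2: insert elk -> sets bits 5 10 -> bits=000001001010
Op 3: query emu -> checks bit7=0, bit11=0 (has a 0) -> no
Op 4: query elk -> checks bit5=1, bit10=1 (all 1) -> maybe
Op 5: query fox -> checks bit1=0, bit10=1 (has a 0) -> no
Op 6: query hen -> checks bit8=1, bit10=1 (all 1) -> maybe
Op 7: insert cow -> sets bits 0 8 -> bits=100001001010
Op 8: insert ram -> sets bits 8 10 -> bits=100001001010
Op 9: query pig -> checks bit5=1, bit6=0 (has a 0) -> no
Op 10: query hen -> checks bit8=1, bit10=1 (all 1) -> maybe
Op 11: query emu -> checks bit7=0, bit11=0 (has a 0) -> no
Op 12: query gnu -> checks bit5=1, bit10=1 (all 1) -> maybe
Query results in order: no maybe no maybe no maybe no maybe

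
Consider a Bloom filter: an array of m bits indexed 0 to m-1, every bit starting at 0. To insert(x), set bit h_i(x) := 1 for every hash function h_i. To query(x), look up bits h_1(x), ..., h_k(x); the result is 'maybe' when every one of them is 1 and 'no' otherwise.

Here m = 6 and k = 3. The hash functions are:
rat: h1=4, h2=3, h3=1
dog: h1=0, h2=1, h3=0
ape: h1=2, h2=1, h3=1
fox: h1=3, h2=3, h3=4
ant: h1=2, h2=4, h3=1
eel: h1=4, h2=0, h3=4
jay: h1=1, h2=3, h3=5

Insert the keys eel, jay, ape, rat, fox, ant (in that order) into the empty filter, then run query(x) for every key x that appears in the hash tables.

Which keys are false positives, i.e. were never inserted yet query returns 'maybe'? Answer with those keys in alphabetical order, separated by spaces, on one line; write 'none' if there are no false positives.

Answer: dog

Derivation:
Start: bits=000000
After insert 'eel': sets bits 0 4 -> bits=100010
After insert 'jay': sets bits 1 3 5 -> bits=110111
After insert 'ape': sets bits 1 2 -> bits=111111
After insert 'rat': sets bits 1 3 4 -> bits=111111
After insert 'fox': sets bits 3 4 -> bits=111111
After insert 'ant': sets bits 1 2 4 -> bits=111111
Not inserted: dog — query each against bits=111111:
query dog: checks bit0=1, bit1=1 (all 1) -> maybe => FALSE POSITIVE
False positives (alphabetical): dog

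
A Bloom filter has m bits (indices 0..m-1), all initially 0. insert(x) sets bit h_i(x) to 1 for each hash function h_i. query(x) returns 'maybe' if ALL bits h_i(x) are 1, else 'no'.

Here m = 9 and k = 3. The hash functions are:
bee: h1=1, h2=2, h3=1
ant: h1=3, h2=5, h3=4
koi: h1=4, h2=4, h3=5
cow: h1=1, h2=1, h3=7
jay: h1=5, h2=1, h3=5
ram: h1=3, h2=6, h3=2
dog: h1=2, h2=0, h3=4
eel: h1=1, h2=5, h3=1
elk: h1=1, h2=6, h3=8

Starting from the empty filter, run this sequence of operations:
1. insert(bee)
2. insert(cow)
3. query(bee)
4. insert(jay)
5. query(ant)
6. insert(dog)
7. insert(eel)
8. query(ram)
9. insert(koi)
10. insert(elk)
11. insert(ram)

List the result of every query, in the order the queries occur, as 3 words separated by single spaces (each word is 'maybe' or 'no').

Answer: maybe no no

Derivation:
Start: bits=000000000
Op 1: insert bee -> sets bits 1 2 -> bits=011000000
Op 2: insert cow -> sets bits 1 7 -> bits=011000010
Op 3: query bee -> checks bit1=1, bit2=1 (all 1) -> maybe
Op 4: insert jay -> sets bits 1 5 -> bits=011001010
Op 5: query ant -> checks bit3=0, bit4=0, bit5=1 (has a 0) -> no
Op 6: insert dog -> sets bits 0 2 4 -> bits=111011010
Op 7: insert eel -> sets bits 1 5 -> bits=111011010
Op 8: query ram -> checks bit2=1, bit3=0, bit6=0 (has a 0) -> no
Op 9: insert koi -> sets bits 4 5 -> bits=111011010
Op 10: insert elk -> sets bits 1 6 8 -> bits=111011111
Op 11: insert ram -> sets bits 2 3 6 -> bits=111111111
Query results in order: maybe no no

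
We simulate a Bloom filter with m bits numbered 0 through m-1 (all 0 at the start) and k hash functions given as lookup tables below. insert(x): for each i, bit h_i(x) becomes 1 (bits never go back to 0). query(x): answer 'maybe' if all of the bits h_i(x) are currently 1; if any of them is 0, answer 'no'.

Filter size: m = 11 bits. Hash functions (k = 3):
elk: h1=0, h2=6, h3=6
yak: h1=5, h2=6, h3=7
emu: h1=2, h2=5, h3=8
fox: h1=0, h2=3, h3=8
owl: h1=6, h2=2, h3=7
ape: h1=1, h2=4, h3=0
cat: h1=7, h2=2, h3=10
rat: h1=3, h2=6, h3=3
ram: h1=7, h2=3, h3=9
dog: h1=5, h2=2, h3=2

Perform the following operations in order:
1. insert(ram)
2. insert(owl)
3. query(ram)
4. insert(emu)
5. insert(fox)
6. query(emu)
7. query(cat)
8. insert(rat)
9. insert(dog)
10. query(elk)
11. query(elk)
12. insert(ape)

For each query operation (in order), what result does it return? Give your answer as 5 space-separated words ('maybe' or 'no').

Answer: maybe maybe no maybe maybe

Derivation:
Start: bits=00000000000
Op 1: insert ram -> sets bits 3 7 9 -> bits=00010001010
Op 2: insert owl -> sets bits 2 6 7 -> bits=00110011010
Op 3: query ram -> checks bit3=1, bit7=1, bit9=1 (all 1) -> maybe
Op 4: insert emu -> sets bits 2 5 8 -> bits=00110111110
Op 5: insert fox -> sets bits 0 3 8 -> bits=10110111110
Op 6: query emu -> checks bit2=1, bit5=1, bit8=1 (all 1) -> maybe
Op 7: query cat -> checks bit2=1, bit7=1, bit10=0 (has a 0) -> no
Op 8: insert rat -> sets bits 3 6 -> bits=10110111110
Op 9: insert dog -> sets bits 2 5 -> bits=10110111110
Op 10: query elk -> checks bit0=1, bit6=1 (all 1) -> maybe
Op 11: query elk -> checks bit0=1, bit6=1 (all 1) -> maybe
Op 12: insert ape -> sets bits 0 1 4 -> bits=11111111110
Query results in order: maybe maybe no maybe maybe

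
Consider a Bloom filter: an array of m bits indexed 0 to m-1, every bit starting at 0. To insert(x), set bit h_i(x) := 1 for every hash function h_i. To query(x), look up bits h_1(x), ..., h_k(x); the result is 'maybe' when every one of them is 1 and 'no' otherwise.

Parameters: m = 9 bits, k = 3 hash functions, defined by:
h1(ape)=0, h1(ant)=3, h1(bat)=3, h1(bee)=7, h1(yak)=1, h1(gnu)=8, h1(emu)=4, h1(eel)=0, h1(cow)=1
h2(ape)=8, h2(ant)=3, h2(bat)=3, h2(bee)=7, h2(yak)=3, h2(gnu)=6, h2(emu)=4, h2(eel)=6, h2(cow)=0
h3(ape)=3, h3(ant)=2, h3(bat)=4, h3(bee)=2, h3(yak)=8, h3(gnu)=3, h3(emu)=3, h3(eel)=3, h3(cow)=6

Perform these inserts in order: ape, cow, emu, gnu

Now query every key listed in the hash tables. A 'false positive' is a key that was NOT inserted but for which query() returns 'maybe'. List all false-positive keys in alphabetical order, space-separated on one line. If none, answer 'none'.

Answer: bat eel yak

Derivation:
Start: bits=000000000
After insert 'ape': sets bits 0 3 8 -> bits=100100001
After insert 'cow': sets bits 0 1 6 -> bits=110100101
After insert 'emu': sets bits 3 4 -> bits=110110101
After insert 'gnu': sets bits 3 6 8 -> bits=110110101
Not inserted: ant bat bee eel yak — query each against bits=110110101:
query ant: checks bit2=0, bit3=1 (has a 0) -> no => not a false positive
query bat: checks bit3=1, bit4=1 (all 1) -> maybe => FALSE POSITIVE
query bee: checks bit2=0, bit7=0 (has a 0) -> no => not a false positive
query eel: checks bit0=1, bit3=1, bit6=1 (all 1) -> maybe => FALSE POSITIVE
query yak: checks bit1=1, bit3=1, bit8=1 (all 1) -> maybe => FALSE POSITIVE
False positives (alphabetical): bat eel yak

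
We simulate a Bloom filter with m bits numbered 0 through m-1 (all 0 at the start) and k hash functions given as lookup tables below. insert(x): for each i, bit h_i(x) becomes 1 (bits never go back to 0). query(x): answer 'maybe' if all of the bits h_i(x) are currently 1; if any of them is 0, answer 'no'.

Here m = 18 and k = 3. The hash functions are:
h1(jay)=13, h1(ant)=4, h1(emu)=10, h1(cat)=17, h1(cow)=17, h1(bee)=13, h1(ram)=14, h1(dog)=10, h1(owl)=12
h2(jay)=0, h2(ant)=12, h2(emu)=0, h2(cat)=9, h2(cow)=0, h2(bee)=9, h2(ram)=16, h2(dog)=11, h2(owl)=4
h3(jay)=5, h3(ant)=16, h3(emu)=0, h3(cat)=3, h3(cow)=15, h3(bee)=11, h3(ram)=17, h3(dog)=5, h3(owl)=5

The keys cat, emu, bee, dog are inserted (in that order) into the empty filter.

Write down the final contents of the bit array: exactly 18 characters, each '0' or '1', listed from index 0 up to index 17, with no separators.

Start: bits=000000000000000000
After insert 'cat': sets bits 3 9 17 -> bits=000100000100000001
After insert 'emu': sets bits 0 10 -> bits=100100000110000001
After insert 'bee': sets bits 9 11 13 -> bits=100100000111010001
After insert 'dog': sets bits 5 10 11 -> bits=100101000111010001

Answer: 100101000111010001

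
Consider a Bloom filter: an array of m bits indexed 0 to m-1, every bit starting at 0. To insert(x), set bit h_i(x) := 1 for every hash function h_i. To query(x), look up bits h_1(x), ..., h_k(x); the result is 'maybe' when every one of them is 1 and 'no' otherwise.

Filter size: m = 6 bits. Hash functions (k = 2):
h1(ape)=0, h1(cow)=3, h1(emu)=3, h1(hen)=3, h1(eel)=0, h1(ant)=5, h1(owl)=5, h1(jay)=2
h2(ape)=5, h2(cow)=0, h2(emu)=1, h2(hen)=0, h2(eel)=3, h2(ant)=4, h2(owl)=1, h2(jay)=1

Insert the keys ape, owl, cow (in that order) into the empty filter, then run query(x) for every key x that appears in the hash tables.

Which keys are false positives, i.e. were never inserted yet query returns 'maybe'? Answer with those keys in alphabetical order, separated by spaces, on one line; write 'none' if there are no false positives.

Answer: eel emu hen

Derivation:
Start: bits=000000
After insert 'ape': sets bits 0 5 -> bits=100001
After insert 'owl': sets bits 1 5 -> bits=110001
After insert 'cow': sets bits 0 3 -> bits=110101
Not inserted: ant eel emu hen jay — query each against bits=110101:
query ant: checks bit4=0, bit5=1 (has a 0) -> no => not a false positive
query eel: checks bit0=1, bit3=1 (all 1) -> maybe => FALSE POSITIVE
query emu: checks bit1=1, bit3=1 (all 1) -> maybe => FALSE POSITIVE
query hen: checks bit0=1, bit3=1 (all 1) -> maybe => FALSE POSITIVE
query jay: checks bit1=1, bit2=0 (has a 0) -> no => not a false positive
False positives (alphabetical): eel emu hen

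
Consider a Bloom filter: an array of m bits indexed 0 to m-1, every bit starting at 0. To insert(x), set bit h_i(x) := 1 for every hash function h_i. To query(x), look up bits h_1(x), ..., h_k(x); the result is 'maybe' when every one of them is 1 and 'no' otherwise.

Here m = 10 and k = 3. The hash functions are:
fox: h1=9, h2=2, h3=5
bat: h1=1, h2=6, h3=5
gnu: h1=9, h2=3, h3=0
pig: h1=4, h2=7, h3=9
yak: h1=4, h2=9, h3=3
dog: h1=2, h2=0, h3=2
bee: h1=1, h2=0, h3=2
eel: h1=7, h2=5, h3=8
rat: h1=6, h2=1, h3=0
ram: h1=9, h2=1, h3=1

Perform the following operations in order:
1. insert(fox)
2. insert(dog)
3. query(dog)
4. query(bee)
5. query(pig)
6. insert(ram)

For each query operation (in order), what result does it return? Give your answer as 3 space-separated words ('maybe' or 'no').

Start: bits=0000000000
Op 1: insert fox -> sets bits 2 5 9 -> bits=0010010001
Op 2: insert dog -> sets bits 0 2 -> bits=1010010001
Op 3: query dog -> checks bit0=1, bit2=1 (all 1) -> maybe
Op 4: query bee -> checks bit0=1, bit1=0, bit2=1 (has a 0) -> no
Op 5: query pig -> checks bit4=0, bit7=0, bit9=1 (has a 0) -> no
Op 6: insert ram -> sets bits 1 9 -> bits=1110010001
Query results in order: maybe no no

Answer: maybe no no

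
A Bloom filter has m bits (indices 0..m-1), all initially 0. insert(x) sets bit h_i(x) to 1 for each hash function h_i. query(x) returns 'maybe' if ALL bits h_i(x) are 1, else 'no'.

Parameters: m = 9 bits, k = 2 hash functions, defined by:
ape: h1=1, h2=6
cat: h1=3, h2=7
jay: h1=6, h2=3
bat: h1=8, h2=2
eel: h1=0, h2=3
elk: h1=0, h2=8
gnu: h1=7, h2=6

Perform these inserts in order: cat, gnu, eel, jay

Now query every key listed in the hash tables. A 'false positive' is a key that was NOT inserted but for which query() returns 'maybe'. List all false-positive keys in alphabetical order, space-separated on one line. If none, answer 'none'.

Answer: none

Derivation:
Start: bits=000000000
After insert 'cat': sets bits 3 7 -> bits=000100010
After insert 'gnu': sets bits 6 7 -> bits=000100110
After insert 'eel': sets bits 0 3 -> bits=100100110
After insert 'jay': sets bits 3 6 -> bits=100100110
Not inserted: ape bat elk — query each against bits=100100110:
query ape: checks bit1=0, bit6=1 (has a 0) -> no => not a false positive
query bat: checks bit2=0, bit8=0 (has a 0) -> no => not a false positive
query elk: checks bit0=1, bit8=0 (has a 0) -> no => not a false positive
False positives (alphabetical): none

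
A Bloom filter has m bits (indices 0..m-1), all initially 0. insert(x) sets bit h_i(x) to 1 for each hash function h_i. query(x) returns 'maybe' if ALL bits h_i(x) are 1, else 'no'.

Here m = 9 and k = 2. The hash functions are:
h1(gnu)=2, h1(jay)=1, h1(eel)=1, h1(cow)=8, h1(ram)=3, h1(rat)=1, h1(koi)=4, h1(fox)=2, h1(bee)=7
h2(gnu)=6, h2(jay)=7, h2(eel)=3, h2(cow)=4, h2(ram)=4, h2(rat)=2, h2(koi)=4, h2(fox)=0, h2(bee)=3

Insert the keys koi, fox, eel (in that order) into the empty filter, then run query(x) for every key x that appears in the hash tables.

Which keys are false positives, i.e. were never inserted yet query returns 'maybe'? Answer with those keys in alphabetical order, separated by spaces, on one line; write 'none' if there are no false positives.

Start: bits=000000000
After insert 'koi': sets bits 4 -> bits=000010000
After insert 'fox': sets bits 0 2 -> bits=101010000
After insert 'eel': sets bits 1 3 -> bits=111110000
Not inserted: bee cow gnu jay ram rat — query each against bits=111110000:
query bee: checks bit3=1, bit7=0 (has a 0) -> no => not a false positive
query cow: checks bit4=1, bit8=0 (has a 0) -> no => not a false positive
query gnu: checks bit2=1, bit6=0 (has a 0) -> no => not a false positive
query jay: checks bit1=1, bit7=0 (has a 0) -> no => not a false positive
query ram: checks bit3=1, bit4=1 (all 1) -> maybe => FALSE POSITIVE
query rat: checks bit1=1, bit2=1 (all 1) -> maybe => FALSE POSITIVE
False positives (alphabetical): ram rat

Answer: ram rat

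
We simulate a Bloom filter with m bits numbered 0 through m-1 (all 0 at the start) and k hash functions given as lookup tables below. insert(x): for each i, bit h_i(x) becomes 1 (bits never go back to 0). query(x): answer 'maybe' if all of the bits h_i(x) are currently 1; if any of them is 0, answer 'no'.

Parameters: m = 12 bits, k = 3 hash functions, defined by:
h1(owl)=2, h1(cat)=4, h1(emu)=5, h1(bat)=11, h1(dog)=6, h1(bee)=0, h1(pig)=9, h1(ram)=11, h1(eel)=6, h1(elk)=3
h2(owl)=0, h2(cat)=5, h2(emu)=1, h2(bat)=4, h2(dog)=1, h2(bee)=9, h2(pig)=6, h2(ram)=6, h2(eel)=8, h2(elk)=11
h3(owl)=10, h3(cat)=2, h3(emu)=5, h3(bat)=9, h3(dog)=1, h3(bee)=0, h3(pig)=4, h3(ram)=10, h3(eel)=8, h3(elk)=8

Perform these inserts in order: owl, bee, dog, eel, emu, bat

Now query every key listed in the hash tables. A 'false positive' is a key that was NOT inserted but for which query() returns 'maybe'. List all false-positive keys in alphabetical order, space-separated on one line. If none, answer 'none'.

Start: bits=000000000000
After insert 'owl': sets bits 0 2 10 -> bits=101000000010
After insert 'bee': sets bits 0 9 -> bits=101000000110
After insert 'dog': sets bits 1 6 -> bits=111000100110
After insert 'eel': sets bits 6 8 -> bits=111000101110
After insert 'emu': sets bits 1 5 -> bits=111001101110
After insert 'bat': sets bits 4 9 11 -> bits=111011101111
Not inserted: cat elk pig ram — query each against bits=111011101111:
query cat: checks bit2=1, bit4=1, bit5=1 (all 1) -> maybe => FALSE POSITIVE
query elk: checks bit3=0, bit8=1, bit11=1 (has a 0) -> no => not a false positive
query pig: checks bit4=1, bit6=1, bit9=1 (all 1) -> maybe => FALSE POSITIVE
query ram: checks bit6=1, bit10=1, bit11=1 (all 1) -> maybe => FALSE POSITIVE
False positives (alphabetical): cat pig ram

Answer: cat pig ram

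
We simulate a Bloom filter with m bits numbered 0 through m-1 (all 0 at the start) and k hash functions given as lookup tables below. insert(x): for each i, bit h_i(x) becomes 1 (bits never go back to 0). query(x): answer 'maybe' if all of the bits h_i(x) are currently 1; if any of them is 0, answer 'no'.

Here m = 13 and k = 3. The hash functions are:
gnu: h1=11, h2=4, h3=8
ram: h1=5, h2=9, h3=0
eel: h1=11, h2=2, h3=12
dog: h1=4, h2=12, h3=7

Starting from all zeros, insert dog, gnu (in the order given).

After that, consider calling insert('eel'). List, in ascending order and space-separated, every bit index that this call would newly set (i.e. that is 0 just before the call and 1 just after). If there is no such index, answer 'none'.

Answer: 2

Derivation:
Start: bits=0000000000000
After insert 'dog': sets bits 4 7 12 -> bits=0000100100001
After insert 'gnu': sets bits 4 8 11 -> bits=0000100110011
insert 'eel' would touch bits 2 11 12; currently bit2=0, bit11=1, bit12=1
Bits that are 0 among those (would change 0->1): 2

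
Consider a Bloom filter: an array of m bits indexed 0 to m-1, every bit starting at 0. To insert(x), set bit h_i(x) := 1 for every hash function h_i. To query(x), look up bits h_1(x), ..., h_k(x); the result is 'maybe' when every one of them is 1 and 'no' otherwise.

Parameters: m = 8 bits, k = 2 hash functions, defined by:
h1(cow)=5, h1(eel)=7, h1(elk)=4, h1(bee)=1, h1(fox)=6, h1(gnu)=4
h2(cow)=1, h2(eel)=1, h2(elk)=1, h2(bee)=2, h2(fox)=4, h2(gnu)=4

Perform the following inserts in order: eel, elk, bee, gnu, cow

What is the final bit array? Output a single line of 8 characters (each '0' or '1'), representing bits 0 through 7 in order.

Start: bits=00000000
After insert 'eel': sets bits 1 7 -> bits=01000001
After insert 'elk': sets bits 1 4 -> bits=01001001
After insert 'bee': sets bits 1 2 -> bits=01101001
After insert 'gnu': sets bits 4 -> bits=01101001
After insert 'cow': sets bits 1 5 -> bits=01101101

Answer: 01101101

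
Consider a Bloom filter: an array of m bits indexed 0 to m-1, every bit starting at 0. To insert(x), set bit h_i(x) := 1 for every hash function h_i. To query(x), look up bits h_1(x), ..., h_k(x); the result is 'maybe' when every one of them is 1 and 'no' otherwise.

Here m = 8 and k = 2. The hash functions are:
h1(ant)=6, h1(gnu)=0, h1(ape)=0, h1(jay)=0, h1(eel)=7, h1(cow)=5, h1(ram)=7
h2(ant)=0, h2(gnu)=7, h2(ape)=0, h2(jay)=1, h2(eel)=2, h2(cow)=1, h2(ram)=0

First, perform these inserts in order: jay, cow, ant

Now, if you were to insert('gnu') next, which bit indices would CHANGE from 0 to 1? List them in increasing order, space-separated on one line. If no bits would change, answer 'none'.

Start: bits=00000000
After insert 'jay': sets bits 0 1 -> bits=11000000
After insert 'cow': sets bits 1 5 -> bits=11000100
After insert 'ant': sets bits 0 6 -> bits=11000110
insert 'gnu' would touch bits 0 7; currently bit0=1, bit7=0
Bits that are 0 among those (would change 0->1): 7

Answer: 7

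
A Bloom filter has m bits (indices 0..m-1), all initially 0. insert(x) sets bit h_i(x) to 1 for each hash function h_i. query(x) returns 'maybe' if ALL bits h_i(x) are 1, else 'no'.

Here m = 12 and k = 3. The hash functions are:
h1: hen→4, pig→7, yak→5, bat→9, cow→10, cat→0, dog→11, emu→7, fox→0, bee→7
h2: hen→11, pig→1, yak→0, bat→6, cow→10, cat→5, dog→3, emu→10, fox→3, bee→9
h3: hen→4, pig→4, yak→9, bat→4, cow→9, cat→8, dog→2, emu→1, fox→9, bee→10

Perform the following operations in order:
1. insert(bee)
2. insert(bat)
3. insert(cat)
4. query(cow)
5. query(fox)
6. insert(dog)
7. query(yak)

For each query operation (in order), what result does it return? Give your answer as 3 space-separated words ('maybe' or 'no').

Answer: maybe no maybe

Derivation:
Start: bits=000000000000
Op 1: insert bee -> sets bits 7 9 10 -> bits=000000010110
Op 2: insert bat -> sets bits 4 6 9 -> bits=000010110110
Op 3: insert cat -> sets bits 0 5 8 -> bits=100011111110
Op 4: query cow -> checks bit9=1, bit10=1 (all 1) -> maybe
Op 5: query fox -> checks bit0=1, bit3=0, bit9=1 (has a 0) -> no
Op 6: insert dog -> sets bits 2 3 11 -> bits=101111111111
Op 7: query yak -> checks bit0=1, bit5=1, bit9=1 (all 1) -> maybe
Query results in order: maybe no maybe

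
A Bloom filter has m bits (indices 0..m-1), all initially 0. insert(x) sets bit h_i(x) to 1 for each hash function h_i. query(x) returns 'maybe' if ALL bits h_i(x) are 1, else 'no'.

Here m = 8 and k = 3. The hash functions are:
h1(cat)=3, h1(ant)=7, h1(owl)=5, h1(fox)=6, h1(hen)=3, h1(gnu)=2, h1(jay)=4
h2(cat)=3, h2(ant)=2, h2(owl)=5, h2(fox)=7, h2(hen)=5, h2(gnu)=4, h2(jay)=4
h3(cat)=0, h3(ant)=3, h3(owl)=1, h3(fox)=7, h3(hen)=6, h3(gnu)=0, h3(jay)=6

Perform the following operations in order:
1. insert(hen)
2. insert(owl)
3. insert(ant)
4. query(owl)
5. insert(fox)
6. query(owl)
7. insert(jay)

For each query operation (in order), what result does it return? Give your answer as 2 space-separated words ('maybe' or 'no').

Answer: maybe maybe

Derivation:
Start: bits=00000000
Op 1: insert hen -> sets bits 3 5 6 -> bits=00010110
Op 2: insert owl -> sets bits 1 5 -> bits=01010110
Op 3: insert ant -> sets bits 2 3 7 -> bits=01110111
Op 4: query owl -> checks bit1=1, bit5=1 (all 1) -> maybe
Op 5: insert fox -> sets bits 6 7 -> bits=01110111
Op 6: query owl -> checks bit1=1, bit5=1 (all 1) -> maybe
Op 7: insert jay -> sets bits 4 6 -> bits=01111111
Query results in order: maybe maybe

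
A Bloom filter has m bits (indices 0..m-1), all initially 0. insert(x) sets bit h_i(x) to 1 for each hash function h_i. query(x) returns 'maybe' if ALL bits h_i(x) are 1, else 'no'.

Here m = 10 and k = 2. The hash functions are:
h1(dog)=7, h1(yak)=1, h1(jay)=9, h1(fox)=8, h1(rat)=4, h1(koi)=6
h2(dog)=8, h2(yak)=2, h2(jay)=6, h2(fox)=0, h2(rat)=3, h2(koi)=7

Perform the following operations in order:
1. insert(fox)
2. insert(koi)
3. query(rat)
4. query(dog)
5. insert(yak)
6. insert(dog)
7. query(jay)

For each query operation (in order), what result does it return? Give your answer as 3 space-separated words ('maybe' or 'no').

Answer: no maybe no

Derivation:
Start: bits=0000000000
Op 1: insert fox -> sets bits 0 8 -> bits=1000000010
Op 2: insert koi -> sets bits 6 7 -> bits=1000001110
Op 3: query rat -> checks bit3=0, bit4=0 (has a 0) -> no
Op 4: query dog -> checks bit7=1, bit8=1 (all 1) -> maybe
Op 5: insert yak -> sets bits 1 2 -> bits=1110001110
Op 6: insert dog -> sets bits 7 8 -> bits=1110001110
Op 7: query jay -> checks bit6=1, bit9=0 (has a 0) -> no
Query results in order: no maybe no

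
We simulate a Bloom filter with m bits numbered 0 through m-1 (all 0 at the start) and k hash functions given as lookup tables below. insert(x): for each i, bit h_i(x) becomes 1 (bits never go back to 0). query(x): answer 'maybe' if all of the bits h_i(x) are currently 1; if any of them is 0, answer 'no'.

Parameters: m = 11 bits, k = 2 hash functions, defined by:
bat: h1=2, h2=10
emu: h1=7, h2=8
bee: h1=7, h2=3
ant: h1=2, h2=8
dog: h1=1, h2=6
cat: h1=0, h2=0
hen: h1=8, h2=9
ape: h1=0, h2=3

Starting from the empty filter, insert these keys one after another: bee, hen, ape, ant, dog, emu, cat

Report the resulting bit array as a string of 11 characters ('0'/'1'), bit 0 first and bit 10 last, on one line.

Answer: 11110011110

Derivation:
Start: bits=00000000000
After insert 'bee': sets bits 3 7 -> bits=00010001000
After insert 'hen': sets bits 8 9 -> bits=00010001110
After insert 'ape': sets bits 0 3 -> bits=10010001110
After insert 'ant': sets bits 2 8 -> bits=10110001110
After insert 'dog': sets bits 1 6 -> bits=11110011110
After insert 'emu': sets bits 7 8 -> bits=11110011110
After insert 'cat': sets bits 0 -> bits=11110011110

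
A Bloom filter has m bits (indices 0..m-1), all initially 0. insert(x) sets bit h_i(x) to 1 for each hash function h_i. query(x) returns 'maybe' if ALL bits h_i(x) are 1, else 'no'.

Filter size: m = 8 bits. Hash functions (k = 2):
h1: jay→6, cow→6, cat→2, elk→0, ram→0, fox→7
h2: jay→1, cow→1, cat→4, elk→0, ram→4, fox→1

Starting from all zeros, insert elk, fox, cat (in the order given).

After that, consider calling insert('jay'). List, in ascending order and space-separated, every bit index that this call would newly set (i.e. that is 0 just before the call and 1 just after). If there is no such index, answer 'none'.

Answer: 6

Derivation:
Start: bits=00000000
After insert 'elk': sets bits 0 -> bits=10000000
After insert 'fox': sets bits 1 7 -> bits=11000001
After insert 'cat': sets bits 2 4 -> bits=11101001
insert 'jay' would touch bits 1 6; currently bit1=1, bit6=0
Bits that are 0 among those (would change 0->1): 6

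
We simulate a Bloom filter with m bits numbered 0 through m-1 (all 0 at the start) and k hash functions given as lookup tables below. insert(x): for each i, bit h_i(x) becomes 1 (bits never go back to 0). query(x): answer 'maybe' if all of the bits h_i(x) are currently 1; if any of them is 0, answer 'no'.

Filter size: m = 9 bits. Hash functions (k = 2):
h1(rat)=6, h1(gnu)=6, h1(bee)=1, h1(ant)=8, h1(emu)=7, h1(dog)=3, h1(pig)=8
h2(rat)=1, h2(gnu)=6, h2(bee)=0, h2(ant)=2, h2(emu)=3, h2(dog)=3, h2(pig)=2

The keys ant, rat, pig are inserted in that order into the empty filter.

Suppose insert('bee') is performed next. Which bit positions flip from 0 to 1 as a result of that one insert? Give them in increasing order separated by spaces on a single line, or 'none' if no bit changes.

Start: bits=000000000
After insert 'ant': sets bits 2 8 -> bits=001000001
After insert 'rat': sets bits 1 6 -> bits=011000101
After insert 'pig': sets bits 2 8 -> bits=011000101
insert 'bee' would touch bits 0 1; currently bit0=0, bit1=1
Bits that are 0 among those (would change 0->1): 0

Answer: 0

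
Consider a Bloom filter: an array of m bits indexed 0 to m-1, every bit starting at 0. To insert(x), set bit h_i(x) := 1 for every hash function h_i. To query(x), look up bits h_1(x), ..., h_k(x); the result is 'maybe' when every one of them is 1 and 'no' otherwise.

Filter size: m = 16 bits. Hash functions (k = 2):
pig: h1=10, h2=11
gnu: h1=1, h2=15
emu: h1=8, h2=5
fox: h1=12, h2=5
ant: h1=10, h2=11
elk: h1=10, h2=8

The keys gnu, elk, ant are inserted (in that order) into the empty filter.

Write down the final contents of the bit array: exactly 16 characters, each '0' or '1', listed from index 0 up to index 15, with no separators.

Start: bits=0000000000000000
After insert 'gnu': sets bits 1 15 -> bits=0100000000000001
After insert 'elk': sets bits 8 10 -> bits=0100000010100001
After insert 'ant': sets bits 10 11 -> bits=0100000010110001

Answer: 0100000010110001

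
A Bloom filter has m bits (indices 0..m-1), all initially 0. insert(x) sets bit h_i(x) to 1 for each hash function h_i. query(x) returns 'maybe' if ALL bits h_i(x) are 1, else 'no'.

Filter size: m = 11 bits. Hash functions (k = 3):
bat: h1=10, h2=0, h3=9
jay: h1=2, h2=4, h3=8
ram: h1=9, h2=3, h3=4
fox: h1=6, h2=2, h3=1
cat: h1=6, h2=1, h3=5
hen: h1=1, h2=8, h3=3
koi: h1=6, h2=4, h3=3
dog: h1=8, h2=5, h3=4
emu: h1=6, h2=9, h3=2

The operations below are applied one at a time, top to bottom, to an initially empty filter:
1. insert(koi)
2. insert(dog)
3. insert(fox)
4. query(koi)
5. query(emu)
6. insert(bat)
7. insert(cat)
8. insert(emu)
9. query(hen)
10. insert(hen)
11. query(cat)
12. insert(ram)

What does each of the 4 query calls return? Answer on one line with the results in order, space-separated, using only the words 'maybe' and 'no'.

Start: bits=00000000000
Op 1: insert koi -> sets bits 3 4 6 -> bits=00011010000
Op 2: insert dog -> sets bits 4 5 8 -> bits=00011110100
Op 3: insert fox -> sets bits 1 2 6 -> bits=01111110100
Op 4: query koi -> checks bit3=1, bit4=1, bit6=1 (all 1) -> maybe
Op 5: query emu -> checks bit2=1, bit6=1, bit9=0 (has a 0) -> no
Op 6: insert bat -> sets bits 0 9 10 -> bits=11111110111
Op 7: insert cat -> sets bits 1 5 6 -> bits=11111110111
Op 8: insert emu -> sets bits 2 6 9 -> bits=11111110111
Op 9: query hen -> checks bit1=1, bit3=1, bit8=1 (all 1) -> maybe
Op 10: insert hen -> sets bits 1 3 8 -> bits=11111110111
Op 11: query cat -> checks bit1=1, bit5=1, bit6=1 (all 1) -> maybe
Op 12: insert ram -> sets bits 3 4 9 -> bits=11111110111
Query results in order: maybe no maybe maybe

Answer: maybe no maybe maybe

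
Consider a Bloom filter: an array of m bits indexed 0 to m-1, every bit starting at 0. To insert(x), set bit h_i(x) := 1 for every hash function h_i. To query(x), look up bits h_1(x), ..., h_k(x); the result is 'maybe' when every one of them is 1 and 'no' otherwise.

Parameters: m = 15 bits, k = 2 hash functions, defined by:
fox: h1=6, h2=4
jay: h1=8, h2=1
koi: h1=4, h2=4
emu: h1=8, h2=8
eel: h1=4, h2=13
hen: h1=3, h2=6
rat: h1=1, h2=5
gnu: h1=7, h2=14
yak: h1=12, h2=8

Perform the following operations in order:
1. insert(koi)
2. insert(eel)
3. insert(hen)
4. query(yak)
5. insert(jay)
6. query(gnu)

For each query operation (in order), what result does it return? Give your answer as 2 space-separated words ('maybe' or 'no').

Start: bits=000000000000000
Op 1: insert koi -> sets bits 4 -> bits=000010000000000
Op 2: insert eel -> sets bits 4 13 -> bits=000010000000010
Op 3: insert hen -> sets bits 3 6 -> bits=000110100000010
Op 4: query yak -> checks bit8=0, bit12=0 (has a 0) -> no
Op 5: insert jay -> sets bits 1 8 -> bits=010110101000010
Op 6: query gnu -> checks bit7=0, bit14=0 (has a 0) -> no
Query results in order: no no

Answer: no no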